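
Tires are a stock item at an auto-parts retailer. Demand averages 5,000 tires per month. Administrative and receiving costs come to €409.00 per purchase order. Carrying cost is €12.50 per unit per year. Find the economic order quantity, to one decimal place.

Q* ≈ 1,981.5 tires

Annual demand D = 5,000 × 12 = 60,000.
EOQ = √(2DS / H) = √(2 × 60,000 × 409 / 12.5).
= √(49,080,000 / 12.5) = √3,926,400 ≈ 1981.515.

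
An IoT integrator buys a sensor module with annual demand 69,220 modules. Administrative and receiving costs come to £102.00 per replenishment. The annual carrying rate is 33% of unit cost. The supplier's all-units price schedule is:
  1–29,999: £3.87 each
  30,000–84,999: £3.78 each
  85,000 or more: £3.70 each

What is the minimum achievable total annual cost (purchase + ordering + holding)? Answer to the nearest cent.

TC* ≈ £272,128.02

Holding cost per unit per year at price C is H = 0.33·C.
Candidates are each tier's EOQ (if it falls in that tier) and each price-break quantity.
EOQ at £3.87 = 3325.2 (feasible in tier 1): TC = 69,220×£3.87 + (69,220/3325.2)×102 + (3325.2/2)×0.33×£3.87 = £272,128.02.
EOQ at £3.78 = 3364.6 < 30000, so use break Q=30000: TC = 69,220×£3.78 + (69,220/30000.0)×102 + (30000.0/2)×0.33×£3.78 = £280,597.95.
EOQ at £3.70 = 3400.7 < 85000, so use break Q=85000: TC = 69,220×£3.70 + (69,220/85000.0)×102 + (85000.0/2)×0.33×£3.70 = £308,089.56.
Lowest total cost among the candidates is at Q = 3325.2.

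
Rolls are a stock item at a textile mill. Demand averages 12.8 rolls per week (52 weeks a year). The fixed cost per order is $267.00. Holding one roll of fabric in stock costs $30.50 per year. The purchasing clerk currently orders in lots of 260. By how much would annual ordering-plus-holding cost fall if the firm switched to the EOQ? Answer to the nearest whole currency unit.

Annual demand D = 12.8 × 52 = 665.6.
EOQ = √(2DS/H) = √(2 × 665.6 × 267 / 30.5) ≈ 107.95.
Cost at Q* = (D/Q*)S + (Q*/2)H = √(2DSH) ≈ $3,292.51.
Cost at Q = 260: (665.6/260)×267 + (260/2)×30.5 = $683.52 + $3,965.00 = $4,648.52.
Excess = $4,648.52 − $3,292.51 = $1,356.01.

Extra cost ≈ $1,356 per year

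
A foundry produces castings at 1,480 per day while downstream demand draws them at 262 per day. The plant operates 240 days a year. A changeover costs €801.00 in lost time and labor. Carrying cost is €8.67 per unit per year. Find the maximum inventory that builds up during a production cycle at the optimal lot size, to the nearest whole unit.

Annual demand D = 262 × 240 = 62,880.
Production build-up factor (1 − d/p) = 1 − 262/1,480 = 0.8230.
Q* = √(2DS / (H(1 − d/p))) = √(2 × 62,880 × 801 / (8.67 × 0.8230)).
= √(100,733,760 / 7.1352) ≈ 3757.381.
Maximum inventory = Q*(1 − d/p) = 3757.381 × 0.8230 ≈ 3092.223.

I_max ≈ 3,092 castings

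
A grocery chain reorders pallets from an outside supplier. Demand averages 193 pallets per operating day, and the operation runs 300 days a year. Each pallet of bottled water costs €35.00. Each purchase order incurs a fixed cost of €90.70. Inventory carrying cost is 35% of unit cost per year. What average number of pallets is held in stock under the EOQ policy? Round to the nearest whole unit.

Average inventory ≈ 463 pallets

Annual demand D = 193 × 300 = 57,900.
Holding cost H = 0.35 × €35.00 = €12.2500 per unit per year.
EOQ = √(2DS/H) = √(2 × 57,900 × 90.7 / 12.25) ≈ 925.95.
Average inventory = Q*/2 ≈ 925.95 / 2 = 462.977.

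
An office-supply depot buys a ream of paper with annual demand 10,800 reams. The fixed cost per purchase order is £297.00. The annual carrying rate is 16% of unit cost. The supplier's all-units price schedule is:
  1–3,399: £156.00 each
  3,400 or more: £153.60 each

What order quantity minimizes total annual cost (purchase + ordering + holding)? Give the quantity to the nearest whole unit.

Q* ≈ 507 reams

Holding cost per unit per year at price C is H = 0.16·C.
For each price level, check whether its EOQ is feasible; otherwise the best quantity at that price is the breakpoint.
EOQ at £156.00 = 507.0 (feasible in tier 1): TC = 10,800×£156.00 + (10,800/507.0)×297 + (507.0/2)×0.16×£156.00 = £1,697,453.99.
EOQ at £153.60 = 510.9 < 3400, so use break Q=3400: TC = 10,800×£153.60 + (10,800/3400.0)×297 + (3400.0/2)×0.16×£153.60 = £1,701,602.61.
Lowest total cost is £1,697,453.99 at Q = 507.0.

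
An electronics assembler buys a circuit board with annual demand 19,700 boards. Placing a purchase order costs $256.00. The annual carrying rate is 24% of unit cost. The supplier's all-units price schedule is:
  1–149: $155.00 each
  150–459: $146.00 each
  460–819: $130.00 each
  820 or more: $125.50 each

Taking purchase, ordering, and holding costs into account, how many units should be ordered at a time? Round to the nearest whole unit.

Q* ≈ 820 boards

Holding cost per unit per year at price C is H = 0.24·C.
Evaluate total cost at each tier's feasible EOQ or, if the EOQ is below the tier, at the tier's minimum quantity.
Tier 1 ($155.00): EOQ = 520.7 exceeds tier's upper bound 149, so this tier is dominated.
Tier 2 ($146.00): EOQ = 536.5 exceeds tier's upper bound 459, so this tier is dominated.
EOQ at $130.00 = 568.6 (feasible in tier 3): TC = 19,700×$130.00 + (19,700/568.6)×256 + (568.6/2)×0.24×$130.00 = $2,578,739.66.
EOQ at $125.50 = 578.7 < 820, so use break Q=820: TC = 19,700×$125.50 + (19,700/820.0)×256 + (820.0/2)×0.24×$125.50 = $2,490,849.44.
Lowest total cost is $2,490,849.44 at Q = 820.0.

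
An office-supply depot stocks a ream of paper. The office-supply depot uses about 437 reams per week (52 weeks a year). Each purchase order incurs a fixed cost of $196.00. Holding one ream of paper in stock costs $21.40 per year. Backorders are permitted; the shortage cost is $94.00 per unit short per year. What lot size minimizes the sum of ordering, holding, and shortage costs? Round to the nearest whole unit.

Annual demand D = 437 × 52 = 22,724.
With planned backorders, Q* = √(2DS/H) · √((H+B)/B).
√(2DS/H) = √(2 × 22,724 × 196 / 21.4) = 645.176.
√((H+B)/B) = √((21.4+94)/94) = 1.1080.
Q* ≈ 714.854.

Q* ≈ 715 reams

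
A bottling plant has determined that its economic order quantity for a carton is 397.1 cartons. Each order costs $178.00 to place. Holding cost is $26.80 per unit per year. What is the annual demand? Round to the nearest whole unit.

Invert the EOQ relation Q*² = 2DS/H.
From Q* = √(2DS/H): D = Q*²H / (2S) = 397.1² × 26.8 / (2 × 178) = 11870.925.

D ≈ 11,871 cartons per year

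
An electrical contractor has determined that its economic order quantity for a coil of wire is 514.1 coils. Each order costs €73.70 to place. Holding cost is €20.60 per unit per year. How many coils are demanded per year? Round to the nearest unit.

D ≈ 36,937 coils per year

The basic EOQ model gives Q* = √(2DS/H); rearrange for the unknown.
From Q* = √(2DS/H): D = Q*²H / (2S) = 514.1² × 20.6 / (2 × 73.7) = 36937.283.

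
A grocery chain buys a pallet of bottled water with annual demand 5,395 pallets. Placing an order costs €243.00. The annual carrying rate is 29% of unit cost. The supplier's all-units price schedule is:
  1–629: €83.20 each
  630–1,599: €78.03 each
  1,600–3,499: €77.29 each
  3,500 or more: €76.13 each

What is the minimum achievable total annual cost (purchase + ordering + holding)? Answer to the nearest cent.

TC* ≈ €430,180.82

Holding cost per unit per year at price C is H = 0.29·C.
For each price level, check whether its EOQ is feasible; otherwise the best quantity at that price is the breakpoint.
EOQ at €83.20 = 329.7 (feasible in tier 1): TC = 5,395×€83.20 + (5,395/329.7)×243 + (329.7/2)×0.29×€83.20 = €456,817.80.
EOQ at €78.03 = 340.4 < 630, so use break Q=630: TC = 5,395×€78.03 + (5,395/630.0)×243 + (630.0/2)×0.29×€78.03 = €430,180.82.
EOQ at €77.29 = 342.0 < 1600, so use break Q=1600: TC = 5,395×€77.29 + (5,395/1600.0)×243 + (1600.0/2)×0.29×€77.29 = €435,730.20.
EOQ at €76.13 = 344.6 < 3500, so use break Q=3500: TC = 5,395×€76.13 + (5,395/3500.0)×243 + (3500.0/2)×0.29×€76.13 = €449,731.89.
Lowest total cost among the candidates is at Q = 630.0.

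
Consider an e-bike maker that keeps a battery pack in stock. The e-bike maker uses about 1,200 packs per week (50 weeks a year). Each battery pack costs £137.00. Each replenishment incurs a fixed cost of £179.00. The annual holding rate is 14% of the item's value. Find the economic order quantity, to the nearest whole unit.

Annual demand D = 1,200 × 50 = 60,000.
Holding cost H = 0.14 × £137.00 = £19.1800 per unit per year.
EOQ = √(2DS / H) = √(2 × 60,000 × 179 / 19.18).
= √(21,480,000 / 19.18) = √1,119,916.5798 ≈ 1058.261.

Q* ≈ 1,058 packs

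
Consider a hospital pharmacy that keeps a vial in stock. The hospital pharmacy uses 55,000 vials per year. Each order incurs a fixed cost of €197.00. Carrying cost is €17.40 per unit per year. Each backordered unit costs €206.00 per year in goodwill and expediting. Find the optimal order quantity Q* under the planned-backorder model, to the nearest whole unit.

With planned backorders, Q* = √(2DS/H) · √((H+B)/B).
√(2DS/H) = √(2 × 55,000 × 197 / 17.4) = 1115.976.
√((H+B)/B) = √((17.4+206)/206) = 1.0414.
Q* ≈ 1162.152.

Q* ≈ 1,162 vials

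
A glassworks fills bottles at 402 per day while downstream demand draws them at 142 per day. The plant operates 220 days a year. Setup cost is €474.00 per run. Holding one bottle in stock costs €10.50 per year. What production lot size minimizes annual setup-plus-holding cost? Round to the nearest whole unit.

Q* ≈ 2,088 bottles

Annual demand D = 142 × 220 = 31,240.
Production build-up factor (1 − d/p) = 1 − 142/402 = 0.6468.
Q* = √(2DS / (H(1 − d/p))) = √(2 × 31,240 × 474 / (10.5 × 0.6468)).
= √(29,615,520 / 6.791) ≈ 2088.293.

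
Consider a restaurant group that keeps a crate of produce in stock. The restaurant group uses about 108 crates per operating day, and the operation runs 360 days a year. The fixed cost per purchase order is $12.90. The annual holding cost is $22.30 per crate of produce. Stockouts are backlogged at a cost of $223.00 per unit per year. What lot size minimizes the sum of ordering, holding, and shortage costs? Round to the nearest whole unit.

Annual demand D = 108 × 360 = 38,880.
With planned backorders, Q* = √(2DS/H) · √((H+B)/B).
√(2DS/H) = √(2 × 38,880 × 12.9 / 22.3) = 212.090.
√((H+B)/B) = √((22.3+223)/223) = 1.0488.
Q* ≈ 222.442.

Q* ≈ 222 crates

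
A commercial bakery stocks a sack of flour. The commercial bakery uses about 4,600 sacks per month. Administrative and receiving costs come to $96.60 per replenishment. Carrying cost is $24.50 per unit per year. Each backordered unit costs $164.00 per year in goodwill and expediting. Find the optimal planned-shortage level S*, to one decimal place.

Annual demand D = 4,600 × 12 = 55,200.
With planned backorders, Q* = √(2DS/H) · √((H+B)/B).
√(2DS/H) = √(2 × 55,200 × 96.6 / 24.5) = 659.766.
√((H+B)/B) = √((24.5+164)/164) = 1.0721.
Q* ≈ 707.333.
S* = Q* · H/(H+B) = 707.333 × 24.5/188.5 ≈ 91.935.

S* ≈ 91.9 sacks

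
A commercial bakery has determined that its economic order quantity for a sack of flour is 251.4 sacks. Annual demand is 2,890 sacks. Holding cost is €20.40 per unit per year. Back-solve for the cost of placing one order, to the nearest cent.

S ≈ €223.07

The basic EOQ model gives Q* = √(2DS/H); rearrange for the unknown.
From Q* = √(2DS/H): S = Q*²H / (2D) = 251.4² × 20.4 / (2 × 2,890) = 223.0657.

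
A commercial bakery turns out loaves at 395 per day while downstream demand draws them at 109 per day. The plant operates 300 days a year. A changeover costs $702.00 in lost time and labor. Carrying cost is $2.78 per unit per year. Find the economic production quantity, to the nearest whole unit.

Q* ≈ 4,776 loaves

Annual demand D = 109 × 300 = 32,700.
Production build-up factor (1 − d/p) = 1 − 109/395 = 0.7241.
Q* = √(2DS / (H(1 − d/p))) = √(2 × 32,700 × 702 / (2.78 × 0.7241)).
= √(45,910,800 / 2.0129) ≈ 4775.849.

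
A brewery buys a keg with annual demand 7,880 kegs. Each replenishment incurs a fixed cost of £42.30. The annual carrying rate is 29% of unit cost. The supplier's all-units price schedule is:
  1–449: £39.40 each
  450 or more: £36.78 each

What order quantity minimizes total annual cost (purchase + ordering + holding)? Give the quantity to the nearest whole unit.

Q* ≈ 450 kegs

Holding cost per unit per year at price C is H = 0.29·C.
Candidates are each tier's EOQ (if it falls in that tier) and each price-break quantity.
EOQ at £39.40 = 241.5 (feasible in tier 1): TC = 7,880×£39.40 + (7,880/241.5)×42.3 + (241.5/2)×0.29×£39.40 = £313,231.91.
EOQ at £36.78 = 250.0 < 450, so use break Q=450: TC = 7,880×£36.78 + (7,880/450.0)×42.3 + (450.0/2)×0.29×£36.78 = £292,967.02.
Lowest total cost is £292,967.02 at Q = 450.0.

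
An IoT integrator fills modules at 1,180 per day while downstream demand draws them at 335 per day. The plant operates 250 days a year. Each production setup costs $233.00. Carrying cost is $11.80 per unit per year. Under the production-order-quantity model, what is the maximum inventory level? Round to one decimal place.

I_max ≈ 1,539.0 modules

Annual demand D = 335 × 250 = 83,750.
Production build-up factor (1 − d/p) = 1 − 335/1,180 = 0.7161.
Q* = √(2DS / (H(1 − d/p))) = √(2 × 83,750 × 233 / (11.8 × 0.7161)).
= √(39,027,500 / 8.45) ≈ 2149.102.
Maximum inventory = Q*(1 − d/p) = 2149.102 × 0.7161 ≈ 1538.976.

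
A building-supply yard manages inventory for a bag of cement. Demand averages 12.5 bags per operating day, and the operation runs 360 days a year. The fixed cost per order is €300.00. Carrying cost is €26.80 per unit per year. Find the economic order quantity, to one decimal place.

Q* ≈ 317.4 bags

Annual demand D = 12.5 × 360 = 4,500.
EOQ = √(2DS / H) = √(2 × 4,500 × 300 / 26.8).
= √(2,700,000 / 26.8) = √100,746.2687 ≈ 317.406.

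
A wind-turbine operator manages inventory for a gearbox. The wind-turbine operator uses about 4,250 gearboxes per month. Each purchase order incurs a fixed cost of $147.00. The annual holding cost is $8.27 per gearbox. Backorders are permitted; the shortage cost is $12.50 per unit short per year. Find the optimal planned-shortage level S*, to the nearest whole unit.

S* ≈ 691 gearboxes

Annual demand D = 4,250 × 12 = 51,000.
With planned backorders, Q* = √(2DS/H) · √((H+B)/B).
√(2DS/H) = √(2 × 51,000 × 147 / 8.27) = 1346.499.
√((H+B)/B) = √((8.27+12.5)/12.5) = 1.2890.
Q* ≈ 1735.678.
S* = Q* · H/(H+B) = 1735.678 × 8.27/20.77 ≈ 691.096.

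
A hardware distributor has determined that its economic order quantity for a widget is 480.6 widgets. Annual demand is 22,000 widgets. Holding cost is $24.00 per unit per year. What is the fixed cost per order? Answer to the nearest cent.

The basic EOQ model gives Q* = √(2DS/H); rearrange for the unknown.
From Q* = √(2DS/H): S = Q*²H / (2D) = 480.6² × 24 / (2 × 22,000) = 125.9871.

S ≈ $125.99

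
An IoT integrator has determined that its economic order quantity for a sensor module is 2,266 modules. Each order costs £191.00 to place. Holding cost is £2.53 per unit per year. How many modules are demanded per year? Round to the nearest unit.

Squaring Q* = √(2DS/H) gives Q*² = 2DS/H.
From Q* = √(2DS/H): D = Q*²H / (2S) = 2,266² × 2.53 / (2 × 191) = 34007.677.

D ≈ 34,008 modules per year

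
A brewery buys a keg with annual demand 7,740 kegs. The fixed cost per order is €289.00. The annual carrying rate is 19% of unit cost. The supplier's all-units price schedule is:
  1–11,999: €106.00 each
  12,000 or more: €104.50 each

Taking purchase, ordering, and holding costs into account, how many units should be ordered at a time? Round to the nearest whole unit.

Q* ≈ 471 kegs

Holding cost per unit per year at price C is H = 0.19·C.
Evaluate total cost at each tier's feasible EOQ or, if the EOQ is below the tier, at the tier's minimum quantity.
EOQ at €106.00 = 471.3 (feasible in tier 1): TC = 7,740×€106.00 + (7,740/471.3)×289 + (471.3/2)×0.19×€106.00 = €829,932.14.
EOQ at €104.50 = 474.7 < 12000, so use break Q=12000: TC = 7,740×€104.50 + (7,740/12000.0)×289 + (12000.0/2)×0.19×€104.50 = €928,146.41.
Lowest total cost is €829,932.14 at Q = 471.3.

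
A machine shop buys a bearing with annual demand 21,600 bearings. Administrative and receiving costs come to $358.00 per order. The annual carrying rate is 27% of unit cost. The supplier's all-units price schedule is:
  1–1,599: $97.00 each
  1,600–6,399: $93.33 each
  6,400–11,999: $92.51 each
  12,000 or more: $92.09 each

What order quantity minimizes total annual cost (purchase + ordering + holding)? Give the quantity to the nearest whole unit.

Holding cost per unit per year at price C is H = 0.27·C.
Evaluate total cost at each tier's feasible EOQ or, if the EOQ is below the tier, at the tier's minimum quantity.
EOQ at $97.00 = 768.5 (feasible in tier 1): TC = 21,600×$97.00 + (21,600/768.5)×358 + (768.5/2)×0.27×$97.00 = $2,115,325.71.
EOQ at $93.33 = 783.4 < 1600, so use break Q=1600: TC = 21,600×$93.33 + (21,600/1600.0)×358 + (1600.0/2)×0.27×$93.33 = $2,040,920.28.
EOQ at $92.51 = 786.9 < 6400, so use break Q=6400: TC = 21,600×$92.51 + (21,600/6400.0)×358 + (6400.0/2)×0.27×$92.51 = $2,079,352.89.
EOQ at $92.09 = 788.7 < 12000, so use break Q=12000: TC = 21,600×$92.09 + (21,600/12000.0)×358 + (12000.0/2)×0.27×$92.09 = $2,138,974.20.
Lowest total cost is $2,040,920.28 at Q = 1600.0.

Q* ≈ 1,600 bearings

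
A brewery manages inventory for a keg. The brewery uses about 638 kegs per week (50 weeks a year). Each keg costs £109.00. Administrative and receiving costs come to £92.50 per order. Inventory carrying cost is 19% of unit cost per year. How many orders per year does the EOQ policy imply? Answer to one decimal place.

N ≈ 59.8 orders per year

Annual demand D = 638 × 50 = 31,900.
Holding cost H = 0.19 × £109.00 = £20.7100 per unit per year.
Q* = √(2DS/H) = √(2 × 31,900 × 92.5 / 20.71) ≈ 533.82.
Orders per year = D / Q* = 31,900 / 533.82 ≈ 59.758.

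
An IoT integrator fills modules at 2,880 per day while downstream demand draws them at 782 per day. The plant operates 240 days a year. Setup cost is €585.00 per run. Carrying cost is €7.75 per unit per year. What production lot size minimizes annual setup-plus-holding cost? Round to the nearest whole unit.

Annual demand D = 782 × 240 = 187,680.
Production build-up factor (1 − d/p) = 1 − 782/2,880 = 0.7285.
Q* = √(2DS / (H(1 − d/p))) = √(2 × 187,680 × 585 / (7.75 × 0.7285)).
= √(219,585,600 / 5.6457) ≈ 6236.552.

Q* ≈ 6,237 modules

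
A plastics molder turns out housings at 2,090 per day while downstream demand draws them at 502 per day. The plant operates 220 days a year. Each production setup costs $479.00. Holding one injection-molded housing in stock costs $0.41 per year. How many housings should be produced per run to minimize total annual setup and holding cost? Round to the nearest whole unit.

Q* ≈ 18,429 housings

Annual demand D = 502 × 220 = 110,440.
Production build-up factor (1 − d/p) = 1 − 502/2,090 = 0.7598.
Q* = √(2DS / (H(1 − d/p))) = √(2 × 110,440 × 479 / (0.41 × 0.7598)).
= √(105,801,520 / 0.3115) ≈ 18429.006.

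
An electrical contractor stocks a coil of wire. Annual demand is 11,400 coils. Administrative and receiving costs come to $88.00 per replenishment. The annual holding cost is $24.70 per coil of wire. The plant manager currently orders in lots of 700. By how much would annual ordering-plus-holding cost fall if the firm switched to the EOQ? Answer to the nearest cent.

EOQ = √(2DS/H) = √(2 × 11,400 × 88 / 24.7) ≈ 285.01.
Cost at Q* = (D/Q*)S + (Q*/2)H = √(2DSH) ≈ $7,039.75.
Cost at Q = 700: (11,400/700)×88 + (700/2)×24.7 = $1,433.14 + $8,645.00 = $10,078.14.
Excess = $10,078.14 − $7,039.75 = $3,038.39.

Extra cost ≈ $3,038.39 per year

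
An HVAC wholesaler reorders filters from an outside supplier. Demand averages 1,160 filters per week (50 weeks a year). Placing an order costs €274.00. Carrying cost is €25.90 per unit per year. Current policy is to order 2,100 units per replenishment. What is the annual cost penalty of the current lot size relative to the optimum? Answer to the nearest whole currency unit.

Annual demand D = 1,160 × 50 = 58,000.
EOQ = √(2DS/H) = √(2 × 58,000 × 274 / 25.9) ≈ 1107.78.
Cost at Q* = (D/Q*)S + (Q*/2)H = √(2DSH) ≈ €28,691.56.
Cost at Q = 2,100: (58,000/2,100)×274 + (2,100/2)×25.9 = €7,567.62 + €27,195.00 = €34,762.62.
Excess = €34,762.62 − €28,691.56 = €6,071.06.

Extra cost ≈ €6,071 per year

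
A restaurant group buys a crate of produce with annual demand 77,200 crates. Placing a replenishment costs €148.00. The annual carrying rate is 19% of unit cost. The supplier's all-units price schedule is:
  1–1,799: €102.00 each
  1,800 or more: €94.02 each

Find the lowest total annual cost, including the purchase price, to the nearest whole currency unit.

Holding cost per unit per year at price C is H = 0.19·C.
For each price level, check whether its EOQ is feasible; otherwise the best quantity at that price is the breakpoint.
EOQ at €102.00 = 1085.9 (feasible in tier 1): TC = 77,200×€102.00 + (77,200/1085.9)×148 + (1085.9/2)×0.19×€102.00 = €7,895,444.15.
EOQ at €94.02 = 1131.0 < 1800, so use break Q=1800: TC = 77,200×€94.02 + (77,200/1800.0)×148 + (1800.0/2)×0.19×€94.02 = €7,280,768.98.
Lowest total cost among the candidates is at Q = 1800.0.

TC* ≈ €7,280,769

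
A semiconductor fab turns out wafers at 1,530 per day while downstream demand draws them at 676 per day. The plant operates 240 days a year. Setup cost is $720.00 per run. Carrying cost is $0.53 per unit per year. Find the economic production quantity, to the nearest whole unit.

Annual demand D = 676 × 240 = 162,240.
Production build-up factor (1 − d/p) = 1 − 676/1,530 = 0.5582.
Q* = √(2DS / (H(1 − d/p))) = √(2 × 162,240 × 720 / (0.53 × 0.5582)).
= √(233,625,600 / 0.2958) ≈ 28102.118.

Q* ≈ 28,102 wafers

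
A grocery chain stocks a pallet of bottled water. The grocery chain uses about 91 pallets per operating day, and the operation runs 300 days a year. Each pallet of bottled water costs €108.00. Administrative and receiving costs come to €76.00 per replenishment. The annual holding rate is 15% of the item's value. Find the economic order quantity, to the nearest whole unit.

Q* ≈ 506 pallets

Annual demand D = 91 × 300 = 27,300.
Holding cost H = 0.15 × €108.00 = €16.2000 per unit per year.
EOQ = √(2DS / H) = √(2 × 27,300 × 76 / 16.2).
= √(4,149,600 / 16.2) = √256,148.1481 ≈ 506.111.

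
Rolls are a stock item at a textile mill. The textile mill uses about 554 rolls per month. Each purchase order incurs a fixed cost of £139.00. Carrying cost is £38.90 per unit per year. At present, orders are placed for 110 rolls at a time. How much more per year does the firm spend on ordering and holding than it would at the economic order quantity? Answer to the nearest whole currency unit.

Annual demand D = 554 × 12 = 6,648.
EOQ = √(2DS/H) = √(2 × 6,648 × 139 / 38.9) ≈ 217.97.
Cost at Q* = (D/Q*)S + (Q*/2)H = √(2DSH) ≈ £8,478.96.
Cost at Q = 110: (6,648/110)×139 + (110/2)×38.9 = £8,400.65 + £2,139.50 = £10,540.15.
Excess = £10,540.15 − £8,478.96 = £2,061.19.

Extra cost ≈ £2,061 per year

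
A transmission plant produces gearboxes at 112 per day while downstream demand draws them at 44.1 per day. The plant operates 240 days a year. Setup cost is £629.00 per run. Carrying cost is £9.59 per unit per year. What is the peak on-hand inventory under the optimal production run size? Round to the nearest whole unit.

Annual demand D = 44.1 × 240 = 10,584.
Production build-up factor (1 − d/p) = 1 − 44.1/112 = 0.6062.
Q* = √(2DS / (H(1 − d/p))) = √(2 × 10,584 × 629 / (9.59 × 0.6062)).
= √(13,314,672 / 5.8139) ≈ 1513.318.
Maximum inventory = Q*(1 − d/p) = 1513.318 × 0.6062 ≈ 917.449.

I_max ≈ 917 gearboxes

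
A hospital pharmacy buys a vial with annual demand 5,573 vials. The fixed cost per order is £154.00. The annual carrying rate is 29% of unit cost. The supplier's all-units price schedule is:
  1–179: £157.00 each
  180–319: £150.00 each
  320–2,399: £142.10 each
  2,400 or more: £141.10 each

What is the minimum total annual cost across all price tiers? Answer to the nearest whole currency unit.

TC* ≈ £801,199

Holding cost per unit per year at price C is H = 0.29·C.
Candidates are each tier's EOQ (if it falls in that tier) and each price-break quantity.
Tier 1 (£157.00): EOQ = 194.2 exceeds tier's upper bound 179, so this tier is dominated.
EOQ at £150.00 = 198.6 (feasible in tier 2): TC = 5,573×£150.00 + (5,573/198.6)×154 + (198.6/2)×0.29×£150.00 = £844,591.01.
EOQ at £142.10 = 204.1 < 320, so use break Q=320: TC = 5,573×£142.10 + (5,573/320.0)×154 + (320.0/2)×0.29×£142.10 = £801,198.75.
EOQ at £141.10 = 204.8 < 2400, so use break Q=2400: TC = 5,573×£141.10 + (5,573/2400.0)×154 + (2400.0/2)×0.29×£141.10 = £835,810.70.
Lowest total cost among the candidates is at Q = 320.0.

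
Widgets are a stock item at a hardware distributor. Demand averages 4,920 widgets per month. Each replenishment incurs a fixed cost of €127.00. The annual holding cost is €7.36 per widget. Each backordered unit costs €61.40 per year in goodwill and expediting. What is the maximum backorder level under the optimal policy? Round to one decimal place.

Annual demand D = 4,920 × 12 = 59,040.
With planned backorders, Q* = √(2DS/H) · √((H+B)/B).
√(2DS/H) = √(2 × 59,040 × 127 / 7.36) = 1427.418.
√((H+B)/B) = √((7.36+61.4)/61.4) = 1.0582.
Q* ≈ 1510.549.
S* = Q* · H/(H+B) = 1510.549 × 7.36/68.76 ≈ 161.688.

S* ≈ 161.7 widgets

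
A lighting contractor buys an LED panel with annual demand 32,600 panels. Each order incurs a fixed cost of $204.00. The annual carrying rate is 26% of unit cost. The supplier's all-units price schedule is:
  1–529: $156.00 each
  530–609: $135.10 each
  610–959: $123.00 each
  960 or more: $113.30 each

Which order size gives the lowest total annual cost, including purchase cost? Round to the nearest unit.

Holding cost per unit per year at price C is H = 0.26·C.
Candidates are each tier's EOQ (if it falls in that tier) and each price-break quantity.
Tier 1 ($156.00): EOQ = 572.7 exceeds tier's upper bound 529, so this tier is dominated.
Tier 2 ($135.10): EOQ = 615.4 exceeds tier's upper bound 609, so this tier is dominated.
EOQ at $123.00 = 644.9 (feasible in tier 3): TC = 32,600×$123.00 + (32,600/644.9)×204 + (644.9/2)×0.26×$123.00 = $4,030,424.25.
EOQ at $113.30 = 672.0 < 960, so use break Q=960: TC = 32,600×$113.30 + (32,600/960.0)×204 + (960.0/2)×0.26×$113.30 = $3,714,647.34.
Lowest total cost is $3,714,647.34 at Q = 960.0.

Q* ≈ 960 panels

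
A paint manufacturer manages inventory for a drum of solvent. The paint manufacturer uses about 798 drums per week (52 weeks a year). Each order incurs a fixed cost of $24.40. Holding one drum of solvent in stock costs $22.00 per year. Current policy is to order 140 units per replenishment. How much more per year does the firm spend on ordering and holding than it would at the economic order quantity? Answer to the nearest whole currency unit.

Annual demand D = 798 × 52 = 41,496.
EOQ = √(2DS/H) = √(2 × 41,496 × 24.4 / 22) ≈ 303.39.
Cost at Q* = (D/Q*)S + (Q*/2)H = √(2DSH) ≈ $6,674.59.
Cost at Q = 140: (41,496/140)×24.4 + (140/2)×22 = $7,232.16 + $1,540.00 = $8,772.16.
Excess = $8,772.16 − $6,674.59 = $2,097.57.

Extra cost ≈ $2,098 per year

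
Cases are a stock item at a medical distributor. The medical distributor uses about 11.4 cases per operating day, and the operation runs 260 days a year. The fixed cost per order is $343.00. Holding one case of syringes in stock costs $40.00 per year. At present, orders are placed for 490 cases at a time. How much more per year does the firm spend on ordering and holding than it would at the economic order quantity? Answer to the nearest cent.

Annual demand D = 11.4 × 260 = 2,964.
EOQ = √(2DS/H) = √(2 × 2,964 × 343 / 40) ≈ 225.46.
Cost at Q* = (D/Q*)S + (Q*/2)H = √(2DSH) ≈ $9,018.43.
Cost at Q = 490: (2,964/490)×343 + (490/2)×40 = $2,074.80 + $9,800.00 = $11,874.80.
Excess = $11,874.80 − $9,018.43 = $2,856.37.

Extra cost ≈ $2,856.37 per year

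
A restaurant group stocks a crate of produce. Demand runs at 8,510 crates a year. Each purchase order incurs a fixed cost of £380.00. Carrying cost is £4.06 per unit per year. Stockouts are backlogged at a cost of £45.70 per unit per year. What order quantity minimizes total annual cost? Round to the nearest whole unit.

With planned backorders, Q* = √(2DS/H) · √((H+B)/B).
√(2DS/H) = √(2 × 8,510 × 380 / 4.06) = 1262.143.
√((H+B)/B) = √((4.06+45.7)/45.7) = 1.0435.
Q* ≈ 1317.015.

Q* ≈ 1,317 crates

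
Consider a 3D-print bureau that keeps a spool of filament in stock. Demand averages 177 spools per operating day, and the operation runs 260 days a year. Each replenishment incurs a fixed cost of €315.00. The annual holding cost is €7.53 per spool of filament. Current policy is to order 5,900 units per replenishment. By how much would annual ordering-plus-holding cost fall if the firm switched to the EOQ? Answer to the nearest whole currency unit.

Annual demand D = 177 × 260 = 46,020.
EOQ = √(2DS/H) = √(2 × 46,020 × 315 / 7.53) ≈ 1962.21.
Cost at Q* = (D/Q*)S + (Q*/2)H = √(2DSH) ≈ €14,775.46.
Cost at Q = 5,900: (46,020/5,900)×315 + (5,900/2)×7.53 = €2,457.00 + €22,213.50 = €24,670.50.
Excess = €24,670.50 − €14,775.46 = €9,895.04.

Extra cost ≈ €9,895 per year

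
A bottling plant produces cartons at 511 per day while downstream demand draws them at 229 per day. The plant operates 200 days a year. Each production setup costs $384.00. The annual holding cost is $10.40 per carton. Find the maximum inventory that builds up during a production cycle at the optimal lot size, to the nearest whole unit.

Annual demand D = 229 × 200 = 45,800.
Production build-up factor (1 − d/p) = 1 − 229/511 = 0.5519.
Q* = √(2DS / (H(1 − d/p))) = √(2 × 45,800 × 384 / (10.4 × 0.5519)).
= √(35,174,400 / 5.7393) ≈ 2475.612.
Maximum inventory = Q*(1 − d/p) = 2475.612 × 0.5519 ≈ 1366.189.

I_max ≈ 1,366 cartons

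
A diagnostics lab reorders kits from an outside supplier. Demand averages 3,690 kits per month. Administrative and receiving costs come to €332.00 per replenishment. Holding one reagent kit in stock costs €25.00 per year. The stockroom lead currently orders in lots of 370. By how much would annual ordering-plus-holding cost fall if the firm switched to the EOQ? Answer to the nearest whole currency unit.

Extra cost ≈ €17,246 per year

Annual demand D = 3,690 × 12 = 44,280.
EOQ = √(2DS/H) = √(2 × 44,280 × 332 / 25) ≈ 1084.47.
Cost at Q* = (D/Q*)S + (Q*/2)H = √(2DSH) ≈ €27,111.77.
Cost at Q = 370: (44,280/370)×332 + (370/2)×25 = €39,732.32 + €4,625.00 = €44,357.32.
Excess = €44,357.32 − €27,111.77 = €17,245.56.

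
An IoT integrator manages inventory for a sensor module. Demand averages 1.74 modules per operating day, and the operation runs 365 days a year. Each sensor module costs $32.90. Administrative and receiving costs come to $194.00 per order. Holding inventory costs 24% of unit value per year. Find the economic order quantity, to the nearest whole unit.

Annual demand D = 1.74 × 365 = 635.1.
Holding cost H = 0.24 × $32.90 = $7.8960 per unit per year.
EOQ = √(2DS / H) = √(2 × 635.1 × 194 / 7.896).
= √(246,418.8 / 7.896) = √31,208.0547 ≈ 176.658.

Q* ≈ 177 modules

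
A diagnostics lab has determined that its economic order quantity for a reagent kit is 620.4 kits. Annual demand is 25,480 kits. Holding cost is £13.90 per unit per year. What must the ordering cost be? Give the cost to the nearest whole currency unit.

Squaring Q* = √(2DS/H) gives Q*² = 2DS/H.
From Q* = √(2DS/H): S = Q*²H / (2D) = 620.4² × 13.9 / (2 × 25,480) = 104.9854.

S ≈ £105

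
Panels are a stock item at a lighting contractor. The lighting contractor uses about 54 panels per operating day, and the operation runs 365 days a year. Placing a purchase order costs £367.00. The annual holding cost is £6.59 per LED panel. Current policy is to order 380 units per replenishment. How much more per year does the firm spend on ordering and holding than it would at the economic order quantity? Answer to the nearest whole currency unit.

Extra cost ≈ £10,524 per year

Annual demand D = 54 × 365 = 19,710.
EOQ = √(2DS/H) = √(2 × 19,710 × 367 / 6.59) ≈ 1481.66.
Cost at Q* = (D/Q*)S + (Q*/2)H = √(2DSH) ≈ £9,764.14.
Cost at Q = 380: (19,710/380)×367 + (380/2)×6.59 = £19,035.71 + £1,252.10 = £20,287.81.
Excess = £20,287.81 − £9,764.14 = £10,523.67.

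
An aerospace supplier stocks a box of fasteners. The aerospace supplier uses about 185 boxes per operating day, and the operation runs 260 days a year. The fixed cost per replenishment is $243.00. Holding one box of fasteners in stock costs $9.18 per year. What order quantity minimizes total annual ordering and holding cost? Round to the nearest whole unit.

Q* ≈ 1,596 boxes

Annual demand D = 185 × 260 = 48,100.
EOQ = √(2DS / H) = √(2 × 48,100 × 243 / 9.18).
= √(23,376,600 / 9.18) = √2,546,470.5882 ≈ 1595.766.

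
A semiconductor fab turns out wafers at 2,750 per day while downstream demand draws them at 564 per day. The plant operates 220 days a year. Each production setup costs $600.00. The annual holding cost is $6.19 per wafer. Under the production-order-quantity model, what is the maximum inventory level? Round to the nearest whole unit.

Annual demand D = 564 × 220 = 124,080.
Production build-up factor (1 − d/p) = 1 − 564/2,750 = 0.7949.
Q* = √(2DS / (H(1 − d/p))) = √(2 × 124,080 × 600 / (6.19 × 0.7949)).
= √(148,896,000 / 4.9205) ≈ 5500.947.
Maximum inventory = Q*(1 − d/p) = 5500.947 × 0.7949 ≈ 4372.753.

I_max ≈ 4,373 wafers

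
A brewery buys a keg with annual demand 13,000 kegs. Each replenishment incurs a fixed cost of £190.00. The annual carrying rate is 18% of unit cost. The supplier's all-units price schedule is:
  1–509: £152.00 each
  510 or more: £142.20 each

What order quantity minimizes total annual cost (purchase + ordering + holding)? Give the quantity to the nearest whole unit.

Holding cost per unit per year at price C is H = 0.18·C.
For each price level, check whether its EOQ is feasible; otherwise the best quantity at that price is the breakpoint.
EOQ at £152.00 = 424.9 (feasible in tier 1): TC = 13,000×£152.00 + (13,000/424.9)×190 + (424.9/2)×0.18×£152.00 = £1,987,625.76.
EOQ at £142.20 = 439.3 < 510, so use break Q=510: TC = 13,000×£142.20 + (13,000/510.0)×190 + (510.0/2)×0.18×£142.20 = £1,859,970.12.
Lowest total cost is £1,859,970.12 at Q = 510.0.

Q* ≈ 510 kegs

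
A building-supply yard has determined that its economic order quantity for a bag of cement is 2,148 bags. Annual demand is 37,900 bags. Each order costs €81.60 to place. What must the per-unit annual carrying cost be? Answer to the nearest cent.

Invert the EOQ relation Q*² = 2DS/H.
From Q* = √(2DS/H): H = 2DS / Q*² = 2 × 37,900 × 81.6 / 2,148² = 1.3406.

H ≈ €1.34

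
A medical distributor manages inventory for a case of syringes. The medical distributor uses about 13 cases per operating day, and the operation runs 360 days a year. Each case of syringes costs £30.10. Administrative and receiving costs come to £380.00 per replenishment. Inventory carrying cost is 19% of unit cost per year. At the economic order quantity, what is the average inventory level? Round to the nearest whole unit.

Average inventory ≈ 394 cases

Annual demand D = 13 × 360 = 4,680.
Holding cost H = 0.19 × £30.10 = £5.7190 per unit per year.
The optimal lot size = √(2DS/H) = √(2 × 4,680 × 380 / 5.719) ≈ 788.62.
Average inventory = Q*/2 ≈ 788.62 / 2 = 394.312.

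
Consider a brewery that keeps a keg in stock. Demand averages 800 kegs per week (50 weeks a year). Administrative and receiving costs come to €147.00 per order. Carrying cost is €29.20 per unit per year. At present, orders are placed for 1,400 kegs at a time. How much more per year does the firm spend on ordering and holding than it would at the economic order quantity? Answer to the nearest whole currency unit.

Annual demand D = 800 × 50 = 40,000.
EOQ = √(2DS/H) = √(2 × 40,000 × 147 / 29.2) ≈ 634.62.
Cost at Q* = (D/Q*)S + (Q*/2)H = √(2DSH) ≈ €18,530.84.
Cost at Q = 1,400: (40,000/1,400)×147 + (1,400/2)×29.2 = €4,200.00 + €20,440.00 = €24,640.00.
Excess = €24,640.00 − €18,530.84 = €6,109.16.

Extra cost ≈ €6,109 per year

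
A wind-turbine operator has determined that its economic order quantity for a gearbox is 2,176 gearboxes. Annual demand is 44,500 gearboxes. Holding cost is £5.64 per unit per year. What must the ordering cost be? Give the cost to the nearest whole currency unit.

S ≈ £300

Invert the EOQ relation Q*² = 2DS/H.
From Q* = √(2DS/H): S = Q*²H / (2D) = 2,176² × 5.64 / (2 × 44,500) = 300.0592.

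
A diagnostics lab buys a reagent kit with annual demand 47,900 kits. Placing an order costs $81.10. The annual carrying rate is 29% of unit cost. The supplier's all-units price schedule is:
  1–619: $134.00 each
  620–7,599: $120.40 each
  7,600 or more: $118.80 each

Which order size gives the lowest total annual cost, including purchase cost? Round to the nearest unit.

Holding cost per unit per year at price C is H = 0.29·C.
Candidates are each tier's EOQ (if it falls in that tier) and each price-break quantity.
EOQ at $134.00 = 447.1 (feasible in tier 1): TC = 47,900×$134.00 + (47,900/447.1)×81.1 + (447.1/2)×0.29×$134.00 = $6,435,975.79.
EOQ at $120.40 = 471.7 < 620, so use break Q=620: TC = 47,900×$120.40 + (47,900/620.0)×81.1 + (620.0/2)×0.29×$120.40 = $5,784,249.59.
EOQ at $118.80 = 474.9 < 7600, so use break Q=7600: TC = 47,900×$118.80 + (47,900/7600.0)×81.1 + (7600.0/2)×0.29×$118.80 = $5,821,948.74.
Lowest total cost is $5,784,249.59 at Q = 620.0.

Q* ≈ 620 kits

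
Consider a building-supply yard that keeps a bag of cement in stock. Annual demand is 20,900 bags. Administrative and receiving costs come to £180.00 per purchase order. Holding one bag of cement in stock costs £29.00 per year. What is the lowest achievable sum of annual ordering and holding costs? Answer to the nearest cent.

EOQ = √(2DS/H) = √(2 × 20,900 × 180 / 29) ≈ 509.36.
At Q*, ordering cost (D/Q*)S equals holding cost (Q*/2)H, each = √(DSH/2).
Minimum total = √(2DSH) = √(2 × 20,900 × 180 × 29) ≈ 14771.459.

TC* ≈ £14,771.46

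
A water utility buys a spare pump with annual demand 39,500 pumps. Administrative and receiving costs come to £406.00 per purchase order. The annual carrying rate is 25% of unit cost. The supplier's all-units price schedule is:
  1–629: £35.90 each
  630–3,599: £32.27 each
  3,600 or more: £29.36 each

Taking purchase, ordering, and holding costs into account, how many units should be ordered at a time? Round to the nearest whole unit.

Q* ≈ 3,600 pumps

Holding cost per unit per year at price C is H = 0.25·C.
For each price level, check whether its EOQ is feasible; otherwise the best quantity at that price is the breakpoint.
Tier 1 (£35.90): EOQ = 1890.4 exceeds tier's upper bound 629, so this tier is dominated.
EOQ at £32.27 = 1993.9 (feasible in tier 2): TC = 39,500×£32.27 + (39,500/1993.9)×406 + (1993.9/2)×0.25×£32.27 = £1,290,750.93.
EOQ at £29.36 = 2090.4 < 3600, so use break Q=3600: TC = 39,500×£29.36 + (39,500/3600.0)×406 + (3600.0/2)×0.25×£29.36 = £1,177,386.72.
Lowest total cost is £1,177,386.72 at Q = 3600.0.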